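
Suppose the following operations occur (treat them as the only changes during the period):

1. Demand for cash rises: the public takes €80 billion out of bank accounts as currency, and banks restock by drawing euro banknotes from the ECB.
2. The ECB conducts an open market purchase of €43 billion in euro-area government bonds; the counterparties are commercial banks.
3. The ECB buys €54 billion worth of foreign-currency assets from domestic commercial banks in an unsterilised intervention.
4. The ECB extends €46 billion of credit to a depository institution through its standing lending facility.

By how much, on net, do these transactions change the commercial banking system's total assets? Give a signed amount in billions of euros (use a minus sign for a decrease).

-€34 billion

Currency withdrawal €80 billion: bank balance sheets shrink → −€80B.
OMO purchase (from banks) €43 billion: just an asset swap on bank balance sheets → 0.
FX purchase €54 billion: just an asset swap on bank balance sheets → 0.
Discount-window loan €46 billion: bank balance sheets expand → +€46B.
Net: −80 + 0 + 0 + 46 = -€34 billion.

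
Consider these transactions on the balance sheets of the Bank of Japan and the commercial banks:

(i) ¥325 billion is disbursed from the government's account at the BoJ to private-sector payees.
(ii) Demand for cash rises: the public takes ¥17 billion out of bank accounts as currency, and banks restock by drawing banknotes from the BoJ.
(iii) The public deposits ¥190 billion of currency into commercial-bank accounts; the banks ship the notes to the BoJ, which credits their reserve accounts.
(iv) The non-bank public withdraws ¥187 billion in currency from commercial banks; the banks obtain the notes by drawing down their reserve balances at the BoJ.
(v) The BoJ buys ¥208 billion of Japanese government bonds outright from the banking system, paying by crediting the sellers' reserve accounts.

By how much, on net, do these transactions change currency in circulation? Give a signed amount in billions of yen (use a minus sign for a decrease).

BoJ balance sheet:
  Assets:      Securities +¥208B
  Liabilities: Bank reserves +¥519B, Currency in circulation +¥14B, Government deposits −¥325B
Commercial banking system:
  Assets:      Reserves at CB +¥519B, Securities −¥208B
  Liabilities: Checkable deposits +¥311B
So the change in currency in circulation is +¥14 billion.

+¥14 billion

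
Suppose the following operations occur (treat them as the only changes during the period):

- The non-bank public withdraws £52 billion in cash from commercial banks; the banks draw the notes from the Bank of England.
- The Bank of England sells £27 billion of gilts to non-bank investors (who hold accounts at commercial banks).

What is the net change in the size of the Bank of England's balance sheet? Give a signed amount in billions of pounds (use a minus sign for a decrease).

Bank of England balance sheet:
  Assets:      Securities −£27B
  Liabilities: Bank reserves −£79B, Currency in circulation +£52B
Commercial banking system:
  Assets:      Reserves at CB −£79B
  Liabilities: Checkable deposits −£79B
Change in total Bank of England assets = -£27 billion.

-£27 billion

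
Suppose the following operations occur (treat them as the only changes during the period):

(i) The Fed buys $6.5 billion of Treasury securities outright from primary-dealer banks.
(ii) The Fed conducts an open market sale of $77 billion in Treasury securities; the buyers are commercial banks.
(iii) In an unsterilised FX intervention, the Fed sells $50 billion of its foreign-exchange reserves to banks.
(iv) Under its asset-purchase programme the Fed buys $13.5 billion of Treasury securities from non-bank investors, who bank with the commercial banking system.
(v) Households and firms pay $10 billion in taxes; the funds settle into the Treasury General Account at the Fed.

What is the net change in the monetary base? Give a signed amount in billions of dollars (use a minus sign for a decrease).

-$117 billion

Fed balance sheet:
  Assets:      Securities −$57B, Foreign assets −$50B
  Liabilities: Bank reserves −$117B, Government deposits +$10B
Monetary base = currency + reserves: 0 + (−$117B) = -$117 billion.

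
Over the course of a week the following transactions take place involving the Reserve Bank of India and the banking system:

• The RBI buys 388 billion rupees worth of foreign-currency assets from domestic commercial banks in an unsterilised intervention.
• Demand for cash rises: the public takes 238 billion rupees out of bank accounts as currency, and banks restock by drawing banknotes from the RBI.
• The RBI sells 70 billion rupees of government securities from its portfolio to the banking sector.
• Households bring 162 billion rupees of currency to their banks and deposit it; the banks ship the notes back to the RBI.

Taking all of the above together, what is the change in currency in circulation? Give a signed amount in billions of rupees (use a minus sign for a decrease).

RBI balance sheet:
  Assets:      Securities −70B, Foreign assets +388B
  Liabilities: Bank reserves +242B, Currency in circulation +76B
So the change in currency in circulation is +76 billion.

+76 billion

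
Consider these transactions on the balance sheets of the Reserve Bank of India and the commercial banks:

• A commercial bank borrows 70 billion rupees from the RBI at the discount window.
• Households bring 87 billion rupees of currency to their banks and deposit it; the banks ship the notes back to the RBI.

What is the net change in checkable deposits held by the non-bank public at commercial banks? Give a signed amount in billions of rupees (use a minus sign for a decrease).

RBI balance sheet:
  Assets:      Loans to banks +70B
  Liabilities: Bank reserves +157B, Currency in circulation −87B
Commercial banking system:
  Assets:      Reserves at CB +157B
  Liabilities: Checkable deposits +87B, Borrowings from CB +70B
So the change in checkable deposits held by the non-bank public at commercial banks is +87 billion.

+87 billion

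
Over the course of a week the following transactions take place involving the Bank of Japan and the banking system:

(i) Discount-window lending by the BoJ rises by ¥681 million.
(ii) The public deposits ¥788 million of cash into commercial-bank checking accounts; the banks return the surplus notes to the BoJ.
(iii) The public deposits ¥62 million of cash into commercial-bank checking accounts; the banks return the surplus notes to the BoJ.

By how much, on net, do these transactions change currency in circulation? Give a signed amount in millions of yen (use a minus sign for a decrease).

-¥850 million

Discount-window loan ¥681 million: no currency enters or leaves circulation → 0.
Currency deposit ¥788 million: notes return to the central bank → −¥788M.
Currency deposit ¥62 million: notes return to the central bank → −¥62M.
Net: 0 − 788 − 62 = -¥850 million.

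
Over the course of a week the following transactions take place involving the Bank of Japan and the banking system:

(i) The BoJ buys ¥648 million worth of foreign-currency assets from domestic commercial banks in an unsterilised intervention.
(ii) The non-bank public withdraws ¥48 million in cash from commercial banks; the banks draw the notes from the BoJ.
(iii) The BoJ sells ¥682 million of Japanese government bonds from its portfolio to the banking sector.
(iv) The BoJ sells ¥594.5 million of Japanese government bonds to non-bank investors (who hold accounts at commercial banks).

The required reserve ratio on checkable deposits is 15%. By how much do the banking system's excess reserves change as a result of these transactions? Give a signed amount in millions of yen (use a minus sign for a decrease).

-¥580.125 million

FX purchase ¥648 million: reserves +¥648M, deposits 0.
Currency withdrawal ¥48 million: reserves −¥48M, deposits −¥48M.
OMO sale (to banks) ¥682 million: reserves −¥682M, deposits 0.
Asset sale (to non-banks) ¥594.5 million: reserves −¥594.5M, deposits −¥594.5M.
Totals: Δreserves = −¥676.5M, Δdeposits = −¥642.5M.
Δrequired reserves = 15% × −¥642.5M = −¥96.375M.
Δexcess reserves = Δreserves − Δrequired = −¥676.5M − (−¥96.375M) = -¥580.125 million.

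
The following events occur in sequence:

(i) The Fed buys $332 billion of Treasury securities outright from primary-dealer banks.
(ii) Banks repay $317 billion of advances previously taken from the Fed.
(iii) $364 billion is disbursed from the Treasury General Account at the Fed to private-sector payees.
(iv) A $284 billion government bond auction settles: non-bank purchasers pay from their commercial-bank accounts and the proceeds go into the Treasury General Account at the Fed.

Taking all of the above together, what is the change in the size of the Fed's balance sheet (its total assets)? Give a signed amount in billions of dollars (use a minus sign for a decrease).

+$15 billion

OMO purchase (from banks) $332 billion: a Fed asset is acquired → +$332B.
Discount-window repayment $317 billion: a Fed asset is shed → −$317B.
Government spending $364 billion: only the composition of liabilities changes → 0.
Government account inflow $284 billion: only the composition of liabilities changes → 0.
Net: 332 − 317 + 0 + 0 = +$15 billion.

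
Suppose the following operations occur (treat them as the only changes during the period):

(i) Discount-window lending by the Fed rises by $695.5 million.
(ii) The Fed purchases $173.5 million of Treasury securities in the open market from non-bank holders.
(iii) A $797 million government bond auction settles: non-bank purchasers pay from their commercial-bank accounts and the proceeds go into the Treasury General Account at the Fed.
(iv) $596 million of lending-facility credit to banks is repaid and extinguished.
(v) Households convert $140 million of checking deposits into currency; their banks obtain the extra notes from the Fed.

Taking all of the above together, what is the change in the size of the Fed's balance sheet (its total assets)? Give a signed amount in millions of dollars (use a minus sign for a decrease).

Fed balance sheet:
  Assets:      Securities +$173.5M, Loans to banks +$99.5M
  Liabilities: Bank reserves −$664M, Currency in circulation +$140M, Government deposits +$797M
Commercial banking system:
  Assets:      Reserves at CB −$664M
  Liabilities: Checkable deposits −$763.5M, Borrowings from CB +$99.5M
Change in total Fed assets = +$273 million.

+$273 million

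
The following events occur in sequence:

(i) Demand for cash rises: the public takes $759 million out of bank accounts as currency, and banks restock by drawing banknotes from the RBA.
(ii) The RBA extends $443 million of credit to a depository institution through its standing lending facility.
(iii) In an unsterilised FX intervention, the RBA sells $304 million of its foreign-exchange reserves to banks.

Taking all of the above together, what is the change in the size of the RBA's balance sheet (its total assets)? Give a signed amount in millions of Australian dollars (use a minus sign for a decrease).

+$139 million

RBA balance sheet:
  Assets:      Loans to banks +$443M, Foreign assets −$304M
  Liabilities: Bank reserves −$620M, Currency in circulation +$759M
Commercial banking system:
  Assets:      Reserves at CB −$620M, Foreign assets +$304M
  Liabilities: Checkable deposits −$759M, Borrowings from CB +$443M
Change in total RBA assets = +$139 million.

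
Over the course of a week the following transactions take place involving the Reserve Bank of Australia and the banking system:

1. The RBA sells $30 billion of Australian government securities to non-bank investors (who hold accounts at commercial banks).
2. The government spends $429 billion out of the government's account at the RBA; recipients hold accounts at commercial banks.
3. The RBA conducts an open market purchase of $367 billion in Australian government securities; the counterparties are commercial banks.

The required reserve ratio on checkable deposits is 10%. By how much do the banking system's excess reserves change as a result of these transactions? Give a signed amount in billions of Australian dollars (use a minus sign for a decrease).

+$726.1 billion

Asset sale (to non-banks) $30 billion: reserves −$30B, deposits −$30B.
Government spending $429 billion: reserves +$429B, deposits +$429B.
OMO purchase (from banks) $367 billion: reserves +$367B, deposits 0.
Totals: Δreserves = +$766B, Δdeposits = +$399B.
Δrequired reserves = 10% × +$399B = +$39.9B.
Δexcess reserves = Δreserves − Δrequired = +$766B − (+$39.9B) = +$726.1 billion.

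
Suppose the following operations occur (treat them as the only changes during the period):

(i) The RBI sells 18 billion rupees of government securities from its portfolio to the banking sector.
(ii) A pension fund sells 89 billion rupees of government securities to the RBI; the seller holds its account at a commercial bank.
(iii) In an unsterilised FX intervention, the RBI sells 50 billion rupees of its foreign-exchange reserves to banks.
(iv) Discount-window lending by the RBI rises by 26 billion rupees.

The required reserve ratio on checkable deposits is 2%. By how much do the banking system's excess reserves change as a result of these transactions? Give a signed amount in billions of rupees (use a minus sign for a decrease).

+45.22 billion

OMO sale (to banks) 18 billion rupees: reserves −18B, deposits 0.
Asset purchase (from non-banks) 89 billion rupees: reserves +89B, deposits +89B.
FX sale 50 billion rupees: reserves −50B, deposits 0.
Discount-window loan 26 billion rupees: reserves +26B, deposits 0.
Totals: Δreserves = +47B, Δdeposits = +89B.
Δrequired reserves = 2% × +89B = +1.78B.
Δexcess reserves = Δreserves − Δrequired = +47B − (+1.78B) = +45.22 billion.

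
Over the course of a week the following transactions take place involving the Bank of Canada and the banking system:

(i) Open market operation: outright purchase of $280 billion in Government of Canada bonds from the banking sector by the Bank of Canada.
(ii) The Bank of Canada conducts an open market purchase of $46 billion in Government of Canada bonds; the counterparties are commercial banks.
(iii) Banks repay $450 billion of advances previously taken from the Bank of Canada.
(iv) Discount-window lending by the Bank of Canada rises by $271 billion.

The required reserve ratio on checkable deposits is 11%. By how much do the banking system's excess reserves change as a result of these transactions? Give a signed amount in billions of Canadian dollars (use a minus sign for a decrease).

+$147 billion

OMO purchase (from banks) $280 billion: reserves +$280B, deposits 0.
OMO purchase (from banks) $46 billion: reserves +$46B, deposits 0.
Discount-window repayment $450 billion: reserves −$450B, deposits 0.
Discount-window loan $271 billion: reserves +$271B, deposits 0.
Totals: Δreserves = +$147B, Δdeposits = 0.
Δrequired reserves = 11% × 0 = 0.
Δexcess reserves = Δreserves − Δrequired = +$147B − (0) = +$147 billion.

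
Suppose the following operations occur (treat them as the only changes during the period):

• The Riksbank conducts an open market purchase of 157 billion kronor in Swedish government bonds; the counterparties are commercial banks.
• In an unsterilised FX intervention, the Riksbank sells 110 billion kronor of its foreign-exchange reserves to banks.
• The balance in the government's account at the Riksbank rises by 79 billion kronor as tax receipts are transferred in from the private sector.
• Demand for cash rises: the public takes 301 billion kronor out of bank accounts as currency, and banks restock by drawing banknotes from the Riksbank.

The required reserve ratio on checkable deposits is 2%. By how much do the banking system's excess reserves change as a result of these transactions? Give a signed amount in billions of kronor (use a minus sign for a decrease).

OMO purchase (from banks) 157 billion kronor: reserves +157B, deposits 0.
FX sale 110 billion kronor: reserves −110B, deposits 0.
Government account inflow 79 billion kronor: reserves −79B, deposits −79B.
Currency withdrawal 301 billion kronor: reserves −301B, deposits −301B.
Totals: Δreserves = −333B, Δdeposits = −380B.
Δrequired reserves = 2% × −380B = −7.6B.
Δexcess reserves = Δreserves − Δrequired = −333B − (−7.6B) = -325.4 billion.

-325.4 billion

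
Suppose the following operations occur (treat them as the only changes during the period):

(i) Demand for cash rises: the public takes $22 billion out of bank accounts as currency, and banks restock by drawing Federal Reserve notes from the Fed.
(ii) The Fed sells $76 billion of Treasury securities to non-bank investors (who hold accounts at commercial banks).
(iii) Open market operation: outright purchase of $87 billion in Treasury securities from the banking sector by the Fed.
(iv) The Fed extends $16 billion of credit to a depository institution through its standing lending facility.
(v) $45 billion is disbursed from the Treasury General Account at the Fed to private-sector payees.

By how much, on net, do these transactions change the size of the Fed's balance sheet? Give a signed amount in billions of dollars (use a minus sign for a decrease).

Fed balance sheet:
  Assets:      Securities +$11B, Loans to banks +$16B
  Liabilities: Bank reserves +$50B, Currency in circulation +$22B, Government deposits −$45B
Commercial banking system:
  Assets:      Reserves at CB +$50B, Securities −$87B
  Liabilities: Checkable deposits −$53B, Borrowings from CB +$16B
Change in total Fed assets = +$27 billion.

+$27 billion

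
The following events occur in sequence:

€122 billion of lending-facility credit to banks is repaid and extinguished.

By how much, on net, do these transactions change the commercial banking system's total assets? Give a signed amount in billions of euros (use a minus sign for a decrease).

-€122 billion

Discount-window repayment €122 billion: bank balance sheets shrink → −€122B.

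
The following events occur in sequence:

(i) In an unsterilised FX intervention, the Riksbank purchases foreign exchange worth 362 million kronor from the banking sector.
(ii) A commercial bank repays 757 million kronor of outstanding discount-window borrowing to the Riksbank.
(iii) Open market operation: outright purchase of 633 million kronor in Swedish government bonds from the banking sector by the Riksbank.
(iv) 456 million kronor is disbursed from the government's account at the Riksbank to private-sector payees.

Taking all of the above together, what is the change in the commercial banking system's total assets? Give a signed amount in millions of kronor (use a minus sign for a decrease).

FX purchase 362 million kronor: just an asset swap on bank balance sheets → 0.
Discount-window repayment 757 million kronor: bank balance sheets shrink → −757M.
OMO purchase (from banks) 633 million kronor: just an asset swap on bank balance sheets → 0.
Government spending 456 million kronor: bank balance sheets expand → +456M.
Net: 0 − 757 + 0 + 456 = -301 million.

-301 million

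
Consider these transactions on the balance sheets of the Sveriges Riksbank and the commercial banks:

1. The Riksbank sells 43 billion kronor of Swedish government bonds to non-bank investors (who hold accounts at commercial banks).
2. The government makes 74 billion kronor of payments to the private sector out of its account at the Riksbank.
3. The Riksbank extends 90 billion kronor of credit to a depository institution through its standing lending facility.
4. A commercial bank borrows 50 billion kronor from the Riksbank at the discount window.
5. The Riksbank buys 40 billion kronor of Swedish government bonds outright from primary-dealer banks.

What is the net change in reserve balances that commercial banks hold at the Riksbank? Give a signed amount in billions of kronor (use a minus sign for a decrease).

Riksbank balance sheet:
  Assets:      Securities −3B, Loans to banks +140B
  Liabilities: Bank reserves +211B, Government deposits −74B
Commercial banking system:
  Assets:      Reserves at CB +211B, Securities −40B
  Liabilities: Checkable deposits +31B, Borrowings from CB +140B
So the change in reserve balances that commercial banks hold at the Riksbank is +211 billion.

+211 billion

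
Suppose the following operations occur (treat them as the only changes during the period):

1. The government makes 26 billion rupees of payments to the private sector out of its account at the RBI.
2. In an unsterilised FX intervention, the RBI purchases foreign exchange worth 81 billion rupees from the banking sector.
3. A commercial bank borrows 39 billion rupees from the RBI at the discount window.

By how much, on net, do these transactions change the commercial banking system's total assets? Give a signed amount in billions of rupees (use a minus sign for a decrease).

+65 billion

RBI balance sheet:
  Assets:      Loans to banks +39B, Foreign assets +81B
  Liabilities: Bank reserves +146B, Government deposits −26B
Commercial banking system:
  Assets:      Reserves at CB +146B, Foreign assets −81B
  Liabilities: Checkable deposits +26B, Borrowings from CB +39B
Change in total bank assets = +65 billion.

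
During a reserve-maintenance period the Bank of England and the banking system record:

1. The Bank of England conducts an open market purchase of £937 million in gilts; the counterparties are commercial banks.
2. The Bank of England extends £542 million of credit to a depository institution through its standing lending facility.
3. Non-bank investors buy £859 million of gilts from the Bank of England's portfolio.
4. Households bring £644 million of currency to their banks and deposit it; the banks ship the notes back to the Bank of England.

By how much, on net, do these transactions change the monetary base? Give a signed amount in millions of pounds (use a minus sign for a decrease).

Bank of England balance sheet:
  Assets:      Securities +£78M, Loans to banks +£542M
  Liabilities: Bank reserves +£1264M, Currency in circulation −£644M
Monetary base = currency + reserves: −£644M + (+£1264M) = +£620 million.

+£620 million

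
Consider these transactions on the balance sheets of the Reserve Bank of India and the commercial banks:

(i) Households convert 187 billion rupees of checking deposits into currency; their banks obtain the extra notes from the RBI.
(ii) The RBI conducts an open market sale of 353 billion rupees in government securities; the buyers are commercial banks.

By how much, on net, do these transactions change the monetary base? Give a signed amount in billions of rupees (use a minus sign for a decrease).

-353 billion

RBI balance sheet:
  Assets:      Securities −353B
  Liabilities: Bank reserves −540B, Currency in circulation +187B
Commercial banking system:
  Assets:      Reserves at CB −540B, Securities +353B
  Liabilities: Checkable deposits −187B
Monetary base = currency + reserves: +187B + (−540B) = -353 billion.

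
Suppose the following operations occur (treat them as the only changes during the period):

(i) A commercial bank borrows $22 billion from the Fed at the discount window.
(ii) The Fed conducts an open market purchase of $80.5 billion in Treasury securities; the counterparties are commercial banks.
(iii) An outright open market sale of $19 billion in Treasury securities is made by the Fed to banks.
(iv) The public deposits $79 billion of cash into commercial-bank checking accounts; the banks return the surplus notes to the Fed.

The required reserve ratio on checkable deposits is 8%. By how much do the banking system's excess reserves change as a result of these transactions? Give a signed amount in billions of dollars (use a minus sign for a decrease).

Discount-window loan $22 billion: reserves +$22B, deposits 0.
OMO purchase (from banks) $80.5 billion: reserves +$80.5B, deposits 0.
OMO sale (to banks) $19 billion: reserves −$19B, deposits 0.
Currency deposit $79 billion: reserves +$79B, deposits +$79B.
Totals: Δreserves = +$162.5B, Δdeposits = +$79B.
Δrequired reserves = 8% × +$79B = +$6.32B.
Δexcess reserves = Δreserves − Δrequired = +$162.5B − (+$6.32B) = +$156.18 billion.

+$156.18 billion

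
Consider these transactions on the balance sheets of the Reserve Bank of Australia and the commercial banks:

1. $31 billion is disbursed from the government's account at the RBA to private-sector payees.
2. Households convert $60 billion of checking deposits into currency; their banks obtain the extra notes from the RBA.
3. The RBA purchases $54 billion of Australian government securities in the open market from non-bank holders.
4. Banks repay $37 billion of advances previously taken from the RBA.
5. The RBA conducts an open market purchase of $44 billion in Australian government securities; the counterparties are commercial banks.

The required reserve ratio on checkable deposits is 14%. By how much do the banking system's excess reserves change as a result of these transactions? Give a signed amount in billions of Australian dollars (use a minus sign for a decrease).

Government spending $31 billion: reserves +$31B, deposits +$31B.
Currency withdrawal $60 billion: reserves −$60B, deposits −$60B.
Asset purchase (from non-banks) $54 billion: reserves +$54B, deposits +$54B.
Discount-window repayment $37 billion: reserves −$37B, deposits 0.
OMO purchase (from banks) $44 billion: reserves +$44B, deposits 0.
Totals: Δreserves = +$32B, Δdeposits = +$25B.
Δrequired reserves = 14% × +$25B = +$3.5B.
Δexcess reserves = Δreserves − Δrequired = +$32B − (+$3.5B) = +$28.5 billion.

+$28.5 billion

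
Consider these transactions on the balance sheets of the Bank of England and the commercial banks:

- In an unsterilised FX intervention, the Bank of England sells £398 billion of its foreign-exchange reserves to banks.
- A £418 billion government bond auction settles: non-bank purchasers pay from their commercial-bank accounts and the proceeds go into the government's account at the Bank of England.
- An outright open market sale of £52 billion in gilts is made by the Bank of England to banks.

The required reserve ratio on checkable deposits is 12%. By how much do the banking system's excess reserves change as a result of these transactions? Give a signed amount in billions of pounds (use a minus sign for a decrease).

FX sale £398 billion: reserves −£398B, deposits 0.
Government account inflow £418 billion: reserves −£418B, deposits −£418B.
OMO sale (to banks) £52 billion: reserves −£52B, deposits 0.
Totals: Δreserves = −£868B, Δdeposits = −£418B.
Δrequired reserves = 12% × −£418B = −£50.16B.
Δexcess reserves = Δreserves − Δrequired = −£868B − (−£50.16B) = -£817.84 billion.

-£817.84 billion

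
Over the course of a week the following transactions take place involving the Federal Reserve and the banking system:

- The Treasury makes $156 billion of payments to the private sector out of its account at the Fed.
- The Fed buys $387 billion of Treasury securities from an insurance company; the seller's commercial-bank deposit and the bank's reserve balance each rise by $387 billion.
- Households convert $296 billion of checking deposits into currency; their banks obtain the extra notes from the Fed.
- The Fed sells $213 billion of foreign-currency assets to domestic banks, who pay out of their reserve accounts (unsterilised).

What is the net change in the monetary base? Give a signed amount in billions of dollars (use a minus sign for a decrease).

Fed balance sheet:
  Assets:      Securities +$387B, Foreign assets −$213B
  Liabilities: Bank reserves +$34B, Currency in circulation +$296B, Government deposits −$156B
Commercial banking system:
  Assets:      Reserves at CB +$34B, Foreign assets +$213B
  Liabilities: Checkable deposits +$247B
Monetary base = currency + reserves: +$296B + (+$34B) = +$330 billion.

+$330 billion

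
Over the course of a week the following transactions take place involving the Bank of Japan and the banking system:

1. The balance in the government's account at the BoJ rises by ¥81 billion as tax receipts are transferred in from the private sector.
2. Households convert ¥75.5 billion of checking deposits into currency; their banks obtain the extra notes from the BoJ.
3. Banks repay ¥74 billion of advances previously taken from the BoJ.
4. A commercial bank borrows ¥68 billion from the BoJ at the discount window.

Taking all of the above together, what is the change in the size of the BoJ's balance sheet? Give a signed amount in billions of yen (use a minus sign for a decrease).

-¥6 billion

BoJ balance sheet:
  Assets:      Loans to banks −¥6B
  Liabilities: Bank reserves −¥162.5B, Currency in circulation +¥75.5B, Government deposits +¥81B
Change in total BoJ assets = -¥6 billion.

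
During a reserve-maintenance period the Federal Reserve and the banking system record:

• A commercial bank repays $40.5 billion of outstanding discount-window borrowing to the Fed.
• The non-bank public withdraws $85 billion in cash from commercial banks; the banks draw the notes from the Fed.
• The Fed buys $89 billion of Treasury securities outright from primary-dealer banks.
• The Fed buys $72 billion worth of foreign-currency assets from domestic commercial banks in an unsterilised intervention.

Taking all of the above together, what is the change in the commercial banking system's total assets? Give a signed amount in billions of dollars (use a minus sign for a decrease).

-$125.5 billion

Fed balance sheet:
  Assets:      Securities +$89B, Loans to banks −$40.5B, Foreign assets +$72B
  Liabilities: Bank reserves +$35.5B, Currency in circulation +$85B
Commercial banking system:
  Assets:      Reserves at CB +$35.5B, Securities −$89B, Foreign assets −$72B
  Liabilities: Checkable deposits −$85B, Borrowings from CB −$40.5B
Change in total bank assets = -$125.5 billion.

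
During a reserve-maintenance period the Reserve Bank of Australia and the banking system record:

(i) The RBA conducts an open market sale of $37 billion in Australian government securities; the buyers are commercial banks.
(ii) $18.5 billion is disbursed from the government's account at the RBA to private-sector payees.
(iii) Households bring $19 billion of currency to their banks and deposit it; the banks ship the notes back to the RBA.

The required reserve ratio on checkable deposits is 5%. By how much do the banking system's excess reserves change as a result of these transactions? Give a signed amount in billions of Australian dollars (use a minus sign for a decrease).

OMO sale (to banks) $37 billion: reserves −$37B, deposits 0.
Government spending $18.5 billion: reserves +$18.5B, deposits +$18.5B.
Currency deposit $19 billion: reserves +$19B, deposits +$19B.
Totals: Δreserves = +$0.5B, Δdeposits = +$37.5B.
Δrequired reserves = 5% × +$37.5B = +$1.875B.
Δexcess reserves = Δreserves − Δrequired = +$0.5B − (+$1.875B) = -$1.375 billion.

-$1.375 billion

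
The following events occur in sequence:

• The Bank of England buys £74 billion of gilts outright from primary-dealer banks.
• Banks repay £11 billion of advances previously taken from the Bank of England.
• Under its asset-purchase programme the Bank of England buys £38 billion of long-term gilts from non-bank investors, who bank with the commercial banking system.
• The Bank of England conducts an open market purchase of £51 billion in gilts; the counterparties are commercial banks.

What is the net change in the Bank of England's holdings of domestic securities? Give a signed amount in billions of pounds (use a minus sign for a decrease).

+£163 billion

OMO purchase (from banks) £74 billion: securities added to the Bank of England's portfolio → +£74B.
Discount-window repayment £11 billion: the Bank of England's securities portfolio is untouched → 0.
Asset purchase (from non-banks) £38 billion: securities added to the Bank of England's portfolio → +£38B.
OMO purchase (from banks) £51 billion: securities added to the Bank of England's portfolio → +£51B.
Net: 74 + 0 + 38 + 51 = +£163 billion.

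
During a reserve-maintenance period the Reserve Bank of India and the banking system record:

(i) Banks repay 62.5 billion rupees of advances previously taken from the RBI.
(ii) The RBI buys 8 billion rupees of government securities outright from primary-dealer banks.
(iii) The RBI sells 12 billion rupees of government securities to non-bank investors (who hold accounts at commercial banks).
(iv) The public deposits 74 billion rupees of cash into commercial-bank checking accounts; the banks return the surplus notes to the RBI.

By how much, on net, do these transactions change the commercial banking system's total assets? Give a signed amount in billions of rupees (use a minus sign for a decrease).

Discount-window repayment 62.5 billion rupees: bank balance sheets shrink → −62.5B.
OMO purchase (from banks) 8 billion rupees: just an asset swap on bank balance sheets → 0.
Asset sale (to non-banks) 12 billion rupees: bank balance sheets shrink → −12B.
Currency deposit 74 billion rupees: bank balance sheets expand → +74B.
Net: −62.5 + 0 − 12 + 74 = -0.5 billion.

-0.5 billion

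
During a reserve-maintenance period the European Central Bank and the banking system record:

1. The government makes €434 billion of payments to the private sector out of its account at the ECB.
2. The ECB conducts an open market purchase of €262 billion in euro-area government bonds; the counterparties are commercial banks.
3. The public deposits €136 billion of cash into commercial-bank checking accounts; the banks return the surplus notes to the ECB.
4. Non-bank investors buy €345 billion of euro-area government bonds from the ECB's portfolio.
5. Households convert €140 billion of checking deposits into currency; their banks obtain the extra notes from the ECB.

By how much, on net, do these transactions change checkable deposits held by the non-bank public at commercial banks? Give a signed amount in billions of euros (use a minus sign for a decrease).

+€85 billion

ECB balance sheet:
  Assets:      Securities −€83B
  Liabilities: Bank reserves +€347B, Currency in circulation +€4B, Government deposits −€434B
Commercial banking system:
  Assets:      Reserves at CB +€347B, Securities −€262B
  Liabilities: Checkable deposits +€85B
So the change in checkable deposits held by the non-bank public at commercial banks is +€85 billion.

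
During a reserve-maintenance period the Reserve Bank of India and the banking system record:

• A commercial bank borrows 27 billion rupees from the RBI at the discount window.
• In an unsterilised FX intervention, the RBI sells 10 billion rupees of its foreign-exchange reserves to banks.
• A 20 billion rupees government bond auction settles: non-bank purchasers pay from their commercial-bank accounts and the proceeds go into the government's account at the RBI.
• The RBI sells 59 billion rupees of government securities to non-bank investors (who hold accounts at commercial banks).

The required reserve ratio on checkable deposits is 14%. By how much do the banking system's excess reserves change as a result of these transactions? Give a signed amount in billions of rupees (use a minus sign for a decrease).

Discount-window loan 27 billion rupees: reserves +27B, deposits 0.
FX sale 10 billion rupees: reserves −10B, deposits 0.
Government account inflow 20 billion rupees: reserves −20B, deposits −20B.
Asset sale (to non-banks) 59 billion rupees: reserves −59B, deposits −59B.
Totals: Δreserves = −62B, Δdeposits = −79B.
Δrequired reserves = 14% × −79B = −11.06B.
Δexcess reserves = Δreserves − Δrequired = −62B − (−11.06B) = -50.94 billion.

-50.94 billion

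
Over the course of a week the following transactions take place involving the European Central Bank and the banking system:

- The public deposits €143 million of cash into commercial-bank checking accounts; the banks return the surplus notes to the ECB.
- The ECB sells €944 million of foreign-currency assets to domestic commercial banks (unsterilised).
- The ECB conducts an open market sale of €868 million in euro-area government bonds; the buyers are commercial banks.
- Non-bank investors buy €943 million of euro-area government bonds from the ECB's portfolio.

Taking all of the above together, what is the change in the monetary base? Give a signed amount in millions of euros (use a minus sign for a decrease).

ECB balance sheet:
  Assets:      Securities −€1811M, Foreign assets −€944M
  Liabilities: Bank reserves −€2612M, Currency in circulation −€143M
Monetary base = currency + reserves: −€143M + (−€2612M) = -€2755 million.

-€2755 million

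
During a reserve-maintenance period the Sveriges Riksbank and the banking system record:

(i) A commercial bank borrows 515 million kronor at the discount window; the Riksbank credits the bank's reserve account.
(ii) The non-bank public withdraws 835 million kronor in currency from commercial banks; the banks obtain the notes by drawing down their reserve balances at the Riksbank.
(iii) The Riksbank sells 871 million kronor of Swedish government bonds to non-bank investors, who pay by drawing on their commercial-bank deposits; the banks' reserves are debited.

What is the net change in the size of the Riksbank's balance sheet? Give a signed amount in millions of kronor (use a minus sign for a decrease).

Riksbank balance sheet:
  Assets:      Securities −871M, Loans to banks +515M
  Liabilities: Bank reserves −1191M, Currency in circulation +835M
Change in total Riksbank assets = -356 million.

-356 million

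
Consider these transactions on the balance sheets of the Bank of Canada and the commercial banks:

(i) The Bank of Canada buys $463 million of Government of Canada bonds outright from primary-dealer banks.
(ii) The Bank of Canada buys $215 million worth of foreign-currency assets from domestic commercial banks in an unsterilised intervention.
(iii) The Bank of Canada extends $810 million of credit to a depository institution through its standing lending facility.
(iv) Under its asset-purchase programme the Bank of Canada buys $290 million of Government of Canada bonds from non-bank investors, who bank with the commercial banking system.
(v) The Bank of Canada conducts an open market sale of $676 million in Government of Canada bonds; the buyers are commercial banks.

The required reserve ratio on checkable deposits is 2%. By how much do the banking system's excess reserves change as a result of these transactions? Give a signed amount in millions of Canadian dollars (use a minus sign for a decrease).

+$1096.2 million

OMO purchase (from banks) $463 million: reserves +$463M, deposits 0.
FX purchase $215 million: reserves +$215M, deposits 0.
Discount-window loan $810 million: reserves +$810M, deposits 0.
Asset purchase (from non-banks) $290 million: reserves +$290M, deposits +$290M.
OMO sale (to banks) $676 million: reserves −$676M, deposits 0.
Totals: Δreserves = +$1102M, Δdeposits = +$290M.
Δrequired reserves = 2% × +$290M = +$5.8M.
Δexcess reserves = Δreserves − Δrequired = +$1102M − (+$5.8M) = +$1096.2 million.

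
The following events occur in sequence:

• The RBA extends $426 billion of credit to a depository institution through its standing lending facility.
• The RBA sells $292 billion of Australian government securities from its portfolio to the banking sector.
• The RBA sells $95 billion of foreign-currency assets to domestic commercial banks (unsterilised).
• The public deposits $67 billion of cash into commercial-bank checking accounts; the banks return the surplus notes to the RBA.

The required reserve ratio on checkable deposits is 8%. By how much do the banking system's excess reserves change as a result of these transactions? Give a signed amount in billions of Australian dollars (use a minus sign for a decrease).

Discount-window loan $426 billion: reserves +$426B, deposits 0.
OMO sale (to banks) $292 billion: reserves −$292B, deposits 0.
FX sale $95 billion: reserves −$95B, deposits 0.
Currency deposit $67 billion: reserves +$67B, deposits +$67B.
Totals: Δreserves = +$106B, Δdeposits = +$67B.
Δrequired reserves = 8% × +$67B = +$5.36B.
Δexcess reserves = Δreserves − Δrequired = +$106B − (+$5.36B) = +$100.64 billion.

+$100.64 billion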